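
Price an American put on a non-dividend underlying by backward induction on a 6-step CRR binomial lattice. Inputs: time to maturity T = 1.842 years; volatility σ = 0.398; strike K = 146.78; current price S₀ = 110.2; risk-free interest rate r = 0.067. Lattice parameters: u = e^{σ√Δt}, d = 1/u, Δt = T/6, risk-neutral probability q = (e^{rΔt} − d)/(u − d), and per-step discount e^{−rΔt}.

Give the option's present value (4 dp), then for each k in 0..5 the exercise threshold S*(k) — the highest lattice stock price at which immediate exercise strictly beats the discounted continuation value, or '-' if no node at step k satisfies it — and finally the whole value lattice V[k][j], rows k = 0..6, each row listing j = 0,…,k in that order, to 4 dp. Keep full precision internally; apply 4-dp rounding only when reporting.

price = 41.9078
boundary = - 88.3914 70.8987 88.3914 70.8987 88.3914
tree:
41.9078
58.3886 26.6504
75.8813 40.2483 13.7270
89.9121 58.3886 23.2061 4.5130
101.1663 75.8813 37.8412 9.0655 0.0000
110.1933 89.9121 58.3886 18.2103 0.0000 0.0000
117.4338 101.1663 75.8813 36.5800 0.0000 0.0000 0.0000

Δt=0.30700  u=1.24673  d=0.80210  q=0.49183  discount=0.97964
step 6 (expiry): payoffs max(K−S,0) = 117.4338 101.1663 75.8813 36.5800 0.0000 0.0000 0.0000
step 5: (k=5,j=0): S=36.5867, (K−S)⁺=110.1933, hold=107.2050 ⇒ V=110.1933 exercise | (k=5,j=1): S=56.8679, (K−S)⁺=89.9121, hold=86.9239 ⇒ V=89.9121 exercise | (k=5,j=2): S=88.3914, (K−S)⁺=58.3886, hold=55.4003 ⇒ V=58.3886 exercise | (k=5,j=3): S=137.3894, (K−S)⁺=9.3906, hold=18.2103 ⇒ V=18.2103 continue | (k=5,j=4): S=213.5484, (K−S)⁺=0.0000, hold=0.0000 ⇒ V=0.0000 continue | (k=5,j=5): S=331.9246, (K−S)⁺=0.0000, hold=0.0000 ⇒ V=0.0000 continue  boundary S*=88.3914
step 4: (k=4,j=0): S=45.6137, (K−S)⁺=101.1663, hold=98.1780 ⇒ V=101.1663 exercise | (k=4,j=1): S=70.8987, (K−S)⁺=75.8813, hold=72.8930 ⇒ V=75.8813 exercise | (k=4,j=2): S=110.2000, (K−S)⁺=36.5800, hold=37.8412 ⇒ V=37.8412 continue | (k=4,j=3): S=171.2871, (K−S)⁺=0.0000, hold=9.0655 ⇒ V=9.0655 continue | (k=4,j=4): S=266.2367, (K−S)⁺=0.0000, hold=0.0000 ⇒ V=0.0000 continue  boundary S*=70.8987
step 3: (k=3,j=0): S=56.8679, (K−S)⁺=89.9121, hold=86.9239 ⇒ V=89.9121 exercise | (k=3,j=1): S=88.3914, (K−S)⁺=58.3886, hold=56.0080 ⇒ V=58.3886 exercise | (k=3,j=2): S=137.3894, (K−S)⁺=9.3906, hold=23.2061 ⇒ V=23.2061 continue | (k=3,j=3): S=213.5484, (K−S)⁺=0.0000, hold=4.5130 ⇒ V=4.5130 continue  boundary S*=88.3914
step 2: (k=2,j=0): S=70.8987, (K−S)⁺=75.8813, hold=72.8930 ⇒ V=75.8813 exercise | (k=2,j=1): S=110.2000, (K−S)⁺=36.5800, hold=40.2483 ⇒ V=40.2483 continue | (k=2,j=2): S=171.2871, (K−S)⁺=0.0000, hold=13.7270 ⇒ V=13.7270 continue  boundary S*=70.8987
step 1: (k=1,j=0): S=88.3914, (K−S)⁺=58.3886, hold=57.1678 ⇒ V=58.3886 exercise | (k=1,j=1): S=137.3894, (K−S)⁺=9.3906, hold=26.6504 ⇒ V=26.6504 continue  boundary S*=88.3914
step 0: (k=0,j=0): S=110.2000, (K−S)⁺=36.5800, hold=41.9078 ⇒ V=41.9078 continue  boundary S*=-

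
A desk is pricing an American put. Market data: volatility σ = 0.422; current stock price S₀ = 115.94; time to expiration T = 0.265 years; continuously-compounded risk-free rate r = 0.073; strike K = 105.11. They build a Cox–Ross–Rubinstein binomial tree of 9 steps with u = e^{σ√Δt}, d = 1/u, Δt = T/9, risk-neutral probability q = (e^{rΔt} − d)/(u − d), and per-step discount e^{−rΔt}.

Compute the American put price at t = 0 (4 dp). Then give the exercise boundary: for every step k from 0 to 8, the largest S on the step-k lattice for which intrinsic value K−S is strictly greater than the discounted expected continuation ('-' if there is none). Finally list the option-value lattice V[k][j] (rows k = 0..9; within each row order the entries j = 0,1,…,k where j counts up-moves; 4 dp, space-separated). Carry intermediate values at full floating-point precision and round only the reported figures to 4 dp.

price = 4.4655
boundary = - - - - - 80.7219 86.7840 80.7219 86.7840
tree:
4.4655
6.6772 2.2441
9.7207 3.6229 0.8571
13.7170 5.7142 1.5198 0.1894
18.6694 8.7591 2.6543 0.3771 0.0000
24.3881 12.9568 4.5444 0.7509 0.0000 0.0000
30.0268 18.3260 7.5735 1.4954 0.0000 0.0000 0.0000
35.2716 24.3881 12.1421 2.9778 0.0000 0.0000 0.0000 0.0000
40.1500 30.0268 18.3260 5.9299 0.0000 0.0000 0.0000 0.0000 0.0000
44.6876 35.2716 24.3881 11.8086 0.0000 0.0000 0.0000 0.0000 0.0000 0.0000

Δt=0.02944, u=1.07510, d=0.93015, q=0.49675, disc=e^(-rΔt)=0.99785
k=9 terminal: V=max(K-S,0) → 44.6876 35.2716 24.3881 11.8086 0.0000 0.0000 0.0000 0.0000 0.0000 0.0000
k=8: j=0 S=64.9600 intr=40.1500 cont=39.9243 V=40.1500[EX]; j=1 S=75.0832 intr=30.0268 cont=29.8011 V=30.0268[EX]; j=2 S=86.7840 intr=18.3260 cont=18.1003 V=18.3260[EX]; j=3 S=100.3082 intr=4.8018 cont=5.9299 V=5.9299[hold]; j=4 S=115.9400 intr=0.0000 cont=0.0000 V=0.0000[hold]; j=5 S=134.0078 intr=0.0000 cont=0.0000 V=0.0000[hold]; j=6 S=154.8912 intr=0.0000 cont=0.0000 V=0.0000[hold]; j=7 S=179.0291 intr=0.0000 cont=0.0000 V=0.0000[hold]; j=8 S=206.9286 intr=0.0000 cont=0.0000 V=0.0000[hold]  S*(8)=86.7840
k=7: j=0 S=69.8384 intr=35.2716 cont=35.0459 V=35.2716[EX]; j=1 S=80.7219 intr=24.3881 cont=24.1624 V=24.3881[EX]; j=2 S=93.3014 intr=11.8086 cont=12.1421 V=12.1421[hold]; j=3 S=107.8412 intr=0.0000 cont=2.9778 V=2.9778[hold]; j=4 S=124.6470 intr=0.0000 cont=0.0000 V=0.0000[hold]; j=5 S=144.0716 intr=0.0000 cont=0.0000 V=0.0000[hold]; j=6 S=166.5234 intr=0.0000 cont=0.0000 V=0.0000[hold]; j=7 S=192.4740 intr=0.0000 cont=0.0000 V=0.0000[hold]  S*(7)=80.7219
k=6: j=0 S=75.0832 intr=30.0268 cont=29.8011 V=30.0268[EX]; j=1 S=86.7840 intr=18.3260 cont=18.2656 V=18.3260[EX]; j=2 S=100.3082 intr=4.8018 cont=7.5735 V=7.5735[hold]; j=3 S=115.9400 intr=0.0000 cont=1.4954 V=1.4954[hold]; j=4 S=134.0078 intr=0.0000 cont=0.0000 V=0.0000[hold]; j=5 S=154.8912 intr=0.0000 cont=0.0000 V=0.0000[hold]; j=6 S=179.0291 intr=0.0000 cont=0.0000 V=0.0000[hold]  S*(6)=86.7840
k=5: j=0 S=80.7219 intr=24.3881 cont=24.1624 V=24.3881[EX]; j=1 S=93.3014 intr=11.8086 cont=12.9568 V=12.9568[hold]; j=2 S=107.8412 intr=0.0000 cont=4.5444 V=4.5444[hold]; j=3 S=124.6470 intr=0.0000 cont=0.7509 V=0.7509[hold]; j=4 S=144.0716 intr=0.0000 cont=0.0000 V=0.0000[hold]; j=5 S=166.5234 intr=0.0000 cont=0.0000 V=0.0000[hold]  S*(5)=80.7219
k=4: j=0 S=86.7840 intr=18.3260 cont=18.6694 V=18.6694[hold]; j=1 S=100.3082 intr=4.8018 cont=8.7591 V=8.7591[hold]; j=2 S=115.9400 intr=0.0000 cont=2.6543 V=2.6543[hold]; j=3 S=134.0078 intr=0.0000 cont=0.3771 V=0.3771[hold]; j=4 S=154.8912 intr=0.0000 cont=0.0000 V=0.0000[hold]  S*(4)=-
k=3: j=0 S=93.3014 intr=11.8086 cont=13.7170 V=13.7170[hold]; j=1 S=107.8412 intr=0.0000 cont=5.7142 V=5.7142[hold]; j=2 S=124.6470 intr=0.0000 cont=1.5198 V=1.5198[hold]; j=3 S=144.0716 intr=0.0000 cont=0.1894 V=0.1894[hold]  S*(3)=-
k=2: j=0 S=100.3082 intr=4.8018 cont=9.7207 V=9.7207[hold]; j=1 S=115.9400 intr=0.0000 cont=3.6229 V=3.6229[hold]; j=2 S=134.0078 intr=0.0000 cont=0.8571 V=0.8571[hold]  S*(2)=-
k=1: j=0 S=107.8412 intr=0.0000 cont=6.6772 V=6.6772[hold]; j=1 S=124.6470 intr=0.0000 cont=2.2441 V=2.2441[hold]  S*(1)=-
k=0: j=0 S=115.9400 intr=0.0000 cont=4.4655 V=4.4655[hold]  S*(0)=-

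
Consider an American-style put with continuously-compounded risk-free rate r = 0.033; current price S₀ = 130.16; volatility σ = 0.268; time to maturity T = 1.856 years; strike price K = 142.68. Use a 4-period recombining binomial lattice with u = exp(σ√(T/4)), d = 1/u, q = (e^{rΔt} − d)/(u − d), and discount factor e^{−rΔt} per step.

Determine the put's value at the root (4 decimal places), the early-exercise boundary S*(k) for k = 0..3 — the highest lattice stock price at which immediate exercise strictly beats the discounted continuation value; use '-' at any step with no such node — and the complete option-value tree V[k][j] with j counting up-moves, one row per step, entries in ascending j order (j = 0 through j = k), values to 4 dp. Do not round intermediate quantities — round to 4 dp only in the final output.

Δt=0.46400  u=1.20028  d=0.83314  q=0.49651  discount=0.98480
step 4 (expiry): payoffs max(K−S,0) = 79.9685 52.3333 12.5200 0.0000 0.0000
step 3: (k=3,j=0): S=75.2713, (K−S)⁺=67.4087, hold=65.2406 ⇒ V=67.4087 exercise | (k=3,j=1): S=108.4413, (K−S)⁺=34.2387, hold=32.0706 ⇒ V=34.2387 exercise | (k=3,j=2): S=156.2285, (K−S)⁺=0.0000, hold=6.2079 ⇒ V=6.2079 continue | (k=3,j=3): S=225.0741, (K−S)⁺=0.0000, hold=0.0000 ⇒ V=0.0000 continue  boundary S*=108.4413
step 2: (k=2,j=0): S=90.3467, (K−S)⁺=52.3333, hold=50.1652 ⇒ V=52.3333 exercise | (k=2,j=1): S=130.1600, (K−S)⁺=12.5200, hold=20.0122 ⇒ V=20.0122 continue | (k=2,j=2): S=187.5179, (K−S)⁺=0.0000, hold=3.0781 ⇒ V=3.0781 continue  boundary S*=90.3467
step 1: (k=1,j=0): S=108.4413, (K−S)⁺=34.2387, hold=35.7340 ⇒ V=35.7340 continue | (k=1,j=1): S=156.2285, (K−S)⁺=0.0000, hold=11.4278 ⇒ V=11.4278 continue  boundary S*=-
step 0: (k=0,j=0): S=130.1600, (K−S)⁺=12.5200, hold=23.3060 ⇒ V=23.3060 continue  boundary S*=-

price = 23.3060
boundary = - - 90.3467 108.4413
tree:
23.3060
35.7340 11.4278
52.3333 20.0122 3.0781
67.4087 34.2387 6.2079 0.0000
79.9685 52.3333 12.5200 0.0000 0.0000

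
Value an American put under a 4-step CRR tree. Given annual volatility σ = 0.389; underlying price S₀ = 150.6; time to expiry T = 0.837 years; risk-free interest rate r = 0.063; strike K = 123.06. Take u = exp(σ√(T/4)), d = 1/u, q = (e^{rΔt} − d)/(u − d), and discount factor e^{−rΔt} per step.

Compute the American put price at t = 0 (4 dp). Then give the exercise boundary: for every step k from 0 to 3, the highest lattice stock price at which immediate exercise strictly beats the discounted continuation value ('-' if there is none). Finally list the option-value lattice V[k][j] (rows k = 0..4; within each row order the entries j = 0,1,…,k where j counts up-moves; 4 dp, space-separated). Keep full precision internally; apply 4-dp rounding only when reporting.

Δt=0.20925, u=1.19476, d=0.83699, q=0.49272, disc=e^(-rΔt)=0.98690
k=4 terminal: V=max(K-S,0) → 49.1496 17.5569 0.0000 0.0000 0.0000
k=3: j=0 S=88.3050 intr=34.7550 cont=33.1434 V=34.7550[EX]; j=1 S=126.0506 intr=0.0000 cont=8.7896 V=8.7896[hold]; j=2 S=179.9305 intr=0.0000 cont=0.0000 V=0.0000[hold]; j=3 S=256.8412 intr=0.0000 cont=0.0000 V=0.0000[hold]  S*(3)=88.3050
k=2: j=0 S=105.5031 intr=17.5569 cont=21.6737 V=21.6737[hold]; j=1 S=150.6000 intr=0.0000 cont=4.4004 V=4.4004[hold]; j=2 S=214.9734 intr=0.0000 cont=0.0000 V=0.0000[hold]  S*(2)=-
k=1: j=0 S=126.0506 intr=0.0000 cont=12.9903 V=12.9903[hold]; j=1 S=179.9305 intr=0.0000 cont=2.2030 V=2.2030[hold]  S*(1)=-
k=0: j=0 S=150.6000 intr=0.0000 cont=7.5747 V=7.5747[hold]  S*(0)=-

price = 7.5747
boundary = - - - 88.3050
tree:
7.5747
12.9903 2.2030
21.6737 4.4004 0.0000
34.7550 8.7896 0.0000 0.0000
49.1496 17.5569 0.0000 0.0000 0.0000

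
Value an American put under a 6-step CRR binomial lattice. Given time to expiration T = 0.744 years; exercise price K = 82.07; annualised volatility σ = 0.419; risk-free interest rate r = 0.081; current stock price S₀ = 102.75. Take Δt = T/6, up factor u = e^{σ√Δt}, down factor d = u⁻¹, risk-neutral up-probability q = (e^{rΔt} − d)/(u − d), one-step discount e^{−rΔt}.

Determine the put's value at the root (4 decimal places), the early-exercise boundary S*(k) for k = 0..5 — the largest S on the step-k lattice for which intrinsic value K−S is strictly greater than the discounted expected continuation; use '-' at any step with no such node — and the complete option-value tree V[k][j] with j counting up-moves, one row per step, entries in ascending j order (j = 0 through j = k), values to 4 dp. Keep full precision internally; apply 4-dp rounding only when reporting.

price = 4.3127
boundary = - - - - 56.9468 66.0006
tree:
4.3127
7.0232 1.6599
11.1470 2.9966 0.3422
17.1140 5.3407 0.6875 0.0000
25.1232 9.3642 1.3813 0.0000 0.0000
32.9349 16.0694 2.7754 0.0000 0.0000 0.0000
39.6751 25.1232 5.5763 0.0000 0.0000 0.0000 0.0000

Δt=0.12400, u=1.15899, d=0.86282, q=0.49727, disc=e^(-rΔt)=0.99001
k=6 terminal: V=max(K-S,0) → 39.6751 25.1232 5.5763 0.0000 0.0000 0.0000 0.0000
k=5: j=0 S=49.1351 intr=32.9349 cont=32.1147 V=32.9349[EX]; j=1 S=66.0006 intr=16.0694 cont=15.2492 V=16.0694[EX]; j=2 S=88.6551 intr=0.0000 cont=2.7754 V=2.7754[hold]; j=3 S=119.0858 intr=0.0000 cont=0.0000 V=0.0000[hold]; j=4 S=159.9617 intr=0.0000 cont=0.0000 V=0.0000[hold]; j=5 S=214.8681 intr=0.0000 cont=0.0000 V=0.0000[hold]  S*(5)=66.0006
k=4: j=0 S=56.9468 intr=25.1232 cont=24.3030 V=25.1232[EX]; j=1 S=76.4937 intr=5.5763 cont=9.3642 V=9.3642[hold]; j=2 S=102.7500 intr=0.0000 cont=1.3813 V=1.3813[hold]; j=3 S=138.0187 intr=0.0000 cont=0.0000 V=0.0000[hold]; j=4 S=185.3933 intr=0.0000 cont=0.0000 V=0.0000[hold]  S*(4)=56.9468
k=3: j=0 S=66.0006 intr=16.0694 cont=17.1140 V=17.1140[hold]; j=1 S=88.6551 intr=0.0000 cont=5.3407 V=5.3407[hold]; j=2 S=119.0858 intr=0.0000 cont=0.6875 V=0.6875[hold]; j=3 S=159.9617 intr=0.0000 cont=0.0000 V=0.0000[hold]  S*(3)=-
k=2: j=0 S=76.4937 intr=5.5763 cont=11.1470 V=11.1470[hold]; j=1 S=102.7500 intr=0.0000 cont=2.9966 V=2.9966[hold]; j=2 S=138.0187 intr=0.0000 cont=0.3422 V=0.3422[hold]  S*(2)=-
k=1: j=0 S=88.6551 intr=0.0000 cont=7.0232 V=7.0232[hold]; j=1 S=119.0858 intr=0.0000 cont=1.6599 V=1.6599[hold]  S*(1)=-
k=0: j=0 S=102.7500 intr=0.0000 cont=4.3127 V=4.3127[hold]  S*(0)=-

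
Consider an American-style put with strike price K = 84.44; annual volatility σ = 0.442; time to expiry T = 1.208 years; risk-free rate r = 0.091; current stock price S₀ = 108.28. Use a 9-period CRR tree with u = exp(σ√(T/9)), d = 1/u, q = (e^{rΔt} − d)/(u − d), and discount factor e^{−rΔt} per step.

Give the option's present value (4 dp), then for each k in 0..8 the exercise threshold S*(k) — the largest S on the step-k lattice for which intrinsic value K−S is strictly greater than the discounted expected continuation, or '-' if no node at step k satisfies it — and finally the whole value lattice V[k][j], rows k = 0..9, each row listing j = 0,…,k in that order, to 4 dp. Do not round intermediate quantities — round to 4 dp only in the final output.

Δt=0.13422, u=1.17578, d=0.85050, q=0.49738, disc=e^(-rΔt)=0.98786
k=9 terminal: V=max(K-S,0) → 59.2278 49.5852 36.2546 17.8255 0.0000 0.0000 0.0000 0.0000 0.0000 0.0000
k=8: j=0 S=29.6440 intr=54.7960 cont=53.7709 V=54.7960[EX]; j=1 S=40.9817 intr=43.4583 cont=42.4333 V=43.4583[EX]; j=2 S=56.6555 intr=27.7845 cont=26.7594 V=27.7845[EX]; j=3 S=78.3241 intr=6.1159 cont=8.8506 V=8.8506[hold]; j=4 S=108.2800 intr=0.0000 cont=0.0000 V=0.0000[hold]; j=5 S=149.6929 intr=0.0000 cont=0.0000 V=0.0000[hold]; j=6 S=206.9446 intr=0.0000 cont=0.0000 V=0.0000[hold]; j=7 S=286.0929 intr=0.0000 cont=0.0000 V=0.0000[hold]; j=8 S=395.5123 intr=0.0000 cont=0.0000 V=0.0000[hold]  S*(8)=56.6555
k=7: j=0 S=34.8548 intr=49.5852 cont=48.5601 V=49.5852[EX]; j=1 S=48.1854 intr=36.2546 cont=35.2295 V=36.2546[EX]; j=2 S=66.6145 intr=17.8255 cont=18.1441 V=18.1441[hold]; j=3 S=92.0920 intr=0.0000 cont=4.3944 V=4.3944[hold]; j=4 S=127.3136 intr=0.0000 cont=0.0000 V=0.0000[hold]; j=5 S=176.0061 intr=0.0000 cont=0.0000 V=0.0000[hold]; j=6 S=243.3216 intr=0.0000 cont=0.0000 V=0.0000[hold]; j=7 S=336.3826 intr=0.0000 cont=0.0000 V=0.0000[hold]  S*(7)=48.1854
k=6: j=0 S=40.9817 intr=43.4583 cont=42.4333 V=43.4583[EX]; j=1 S=56.6555 intr=27.7845 cont=26.9159 V=27.7845[EX]; j=2 S=78.3241 intr=6.1159 cont=11.1680 V=11.1680[hold]; j=3 S=108.2800 intr=0.0000 cont=2.1819 V=2.1819[hold]; j=4 S=149.6929 intr=0.0000 cont=0.0000 V=0.0000[hold]; j=5 S=206.9446 intr=0.0000 cont=0.0000 V=0.0000[hold]; j=6 S=286.0929 intr=0.0000 cont=0.0000 V=0.0000[hold]  S*(6)=56.6555
k=5: j=0 S=48.1854 intr=36.2546 cont=35.2295 V=36.2546[EX]; j=1 S=66.6145 intr=17.8255 cont=19.2827 V=19.2827[hold]; j=2 S=92.0920 intr=0.0000 cont=6.6171 V=6.6171[hold]; j=3 S=127.3136 intr=0.0000 cont=1.0833 V=1.0833[hold]; j=4 S=176.0061 intr=0.0000 cont=0.0000 V=0.0000[hold]; j=5 S=243.3216 intr=0.0000 cont=0.0000 V=0.0000[hold]  S*(5)=48.1854
k=4: j=0 S=56.6555 intr=27.7845 cont=27.4754 V=27.7845[EX]; j=1 S=78.3241 intr=6.1159 cont=12.8254 V=12.8254[hold]; j=2 S=108.2800 intr=0.0000 cont=3.8178 V=3.8178[hold]; j=3 S=149.6929 intr=0.0000 cont=0.5379 V=0.5379[hold]; j=4 S=206.9446 intr=0.0000 cont=0.0000 V=0.0000[hold]  S*(4)=56.6555
k=3: j=0 S=66.6145 intr=17.8255 cont=20.0971 V=20.0971[hold]; j=1 S=92.0920 intr=0.0000 cont=8.2438 V=8.2438[hold]; j=2 S=127.3136 intr=0.0000 cont=2.1599 V=2.1599[hold]; j=3 S=176.0061 intr=0.0000 cont=0.2671 V=0.2671[hold]  S*(3)=-
k=2: j=0 S=78.3241 intr=6.1159 cont=14.0291 V=14.0291[hold]; j=1 S=108.2800 intr=0.0000 cont=5.1544 V=5.1544[hold]; j=2 S=149.6929 intr=0.0000 cont=1.2036 V=1.2036[hold]  S*(2)=-
k=1: j=0 S=92.0920 intr=0.0000 cont=9.4982 V=9.4982[hold]; j=1 S=127.3136 intr=0.0000 cont=3.1506 V=3.1506[hold]  S*(1)=-
k=0: j=0 S=108.2800 intr=0.0000 cont=6.2641 V=6.2641[hold]  S*(0)=-

price = 6.2641
boundary = - - - - 56.6555 48.1854 56.6555 48.1854 56.6555
tree:
6.2641
9.4982 3.1506
14.0291 5.1544 1.2036
20.0971 8.2438 2.1599 0.2671
27.7845 12.8254 3.8178 0.5379 0.0000
36.2546 19.2827 6.6171 1.0833 0.0000 0.0000
43.4583 27.7845 11.1680 2.1819 0.0000 0.0000 0.0000
49.5852 36.2546 18.1441 4.3944 0.0000 0.0000 0.0000 0.0000
54.7960 43.4583 27.7845 8.8506 0.0000 0.0000 0.0000 0.0000 0.0000
59.2278 49.5852 36.2546 17.8255 0.0000 0.0000 0.0000 0.0000 0.0000 0.0000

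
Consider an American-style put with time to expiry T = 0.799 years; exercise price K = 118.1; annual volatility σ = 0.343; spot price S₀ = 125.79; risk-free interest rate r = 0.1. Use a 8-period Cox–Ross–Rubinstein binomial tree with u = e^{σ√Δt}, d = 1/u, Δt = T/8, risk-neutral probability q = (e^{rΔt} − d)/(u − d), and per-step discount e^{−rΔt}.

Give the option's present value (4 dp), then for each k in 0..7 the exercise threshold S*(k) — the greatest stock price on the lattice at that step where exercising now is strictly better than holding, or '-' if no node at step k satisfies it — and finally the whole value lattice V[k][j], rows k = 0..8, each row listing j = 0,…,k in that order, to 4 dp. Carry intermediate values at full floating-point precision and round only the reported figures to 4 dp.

price = 8.2437
boundary = - - - 90.8690 81.5340 90.8690 81.5340 90.8690
tree:
8.2437
12.6838 4.2904
18.9219 7.1509 1.7237
27.2310 11.5911 3.1762 0.4116
36.5660 18.1517 5.7383 0.8645 0.0000
44.9419 27.2310 10.0927 1.8158 0.0000 0.0000
52.4575 36.5660 17.0819 3.8140 0.0000 0.0000 0.0000
59.2009 44.9419 27.2310 8.0112 0.0000 0.0000 0.0000 0.0000
65.2516 52.4575 36.5660 16.8273 0.0000 0.0000 0.0000 0.0000 0.0000

params: Δt=0.09988 u=1.11449 d=0.89727 q=0.51914 e^(-rΔt)=0.99006
t_8 payoffs: 65.2516 52.4575 36.5660 16.8273 0.0000 0.0000 0.0000 0.0000 0.0000
t_7: node(7,0) S=58.8991 payoff=59.2009 vs cont=58.0273 → 59.2009 [stop]  node(7,1) S=73.1581 payoff=44.9419 vs cont=43.7683 → 44.9419 [stop]  node(7,2) S=90.8690 payoff=27.2310 vs cont=26.0573 → 27.2310 [stop]  node(7,3) S=112.8676 payoff=5.2324 vs cont=8.0112 → 8.0112 [wait]  node(7,4) S=140.1919 payoff=0.0000 vs cont=0.0000 → 0.0000 [wait]  node(7,5) S=174.1312 payoff=0.0000 vs cont=0.0000 → 0.0000 [wait]  node(7,6) S=216.2868 payoff=0.0000 vs cont=0.0000 → 0.0000 [wait]  node(7,7) S=268.6480 payoff=0.0000 vs cont=0.0000 → 0.0000 [wait]  ⇒ S*(7)=90.8690
t_6: node(6,0) S=65.6425 payoff=52.4575 vs cont=51.2838 → 52.4575 [stop]  node(6,1) S=81.5340 payoff=36.5660 vs cont=35.3923 → 36.5660 [stop]  node(6,2) S=101.2727 payoff=16.8273 vs cont=17.0819 → 17.0819 [wait]  node(6,3) S=125.7900 payoff=0.0000 vs cont=3.8140 → 3.8140 [wait]  node(6,4) S=156.2427 payoff=0.0000 vs cont=0.0000 → 0.0000 [wait]  node(6,5) S=194.0677 payoff=0.0000 vs cont=0.0000 → 0.0000 [wait]  node(6,6) S=241.0498 payoff=0.0000 vs cont=0.0000 → 0.0000 [wait]  ⇒ S*(6)=81.5340
t_5: node(5,0) S=73.1581 payoff=44.9419 vs cont=43.7683 → 44.9419 [stop]  node(5,1) S=90.8690 payoff=27.2310 vs cont=26.1882 → 27.2310 [stop]  node(5,2) S=112.8676 payoff=5.2324 vs cont=10.0927 → 10.0927 [wait]  node(5,3) S=140.1919 payoff=0.0000 vs cont=1.8158 → 1.8158 [wait]  node(5,4) S=174.1312 payoff=0.0000 vs cont=0.0000 → 0.0000 [wait]  node(5,5) S=216.2868 payoff=0.0000 vs cont=0.0000 → 0.0000 [wait]  ⇒ S*(5)=90.8690
t_4: node(4,0) S=81.5340 payoff=36.5660 vs cont=35.3923 → 36.5660 [stop]  node(4,1) S=101.2727 payoff=16.8273 vs cont=18.1517 → 18.1517 [wait]  node(4,2) S=125.7900 payoff=0.0000 vs cont=5.7383 → 5.7383 [wait]  node(4,3) S=156.2427 payoff=0.0000 vs cont=0.8645 → 0.8645 [wait]  node(4,4) S=194.0677 payoff=0.0000 vs cont=0.0000 → 0.0000 [wait]  ⇒ S*(4)=81.5340
t_3: node(3,0) S=90.8690 payoff=27.2310 vs cont=26.7381 → 27.2310 [stop]  node(3,1) S=112.8676 payoff=5.2324 vs cont=11.5911 → 11.5911 [wait]  node(3,2) S=140.1919 payoff=0.0000 vs cont=3.1762 → 3.1762 [wait]  node(3,3) S=174.1312 payoff=0.0000 vs cont=0.4116 → 0.4116 [wait]  ⇒ S*(3)=90.8690
t_2: node(2,0) S=101.2727 payoff=16.8273 vs cont=18.9219 → 18.9219 [wait]  node(2,1) S=125.7900 payoff=0.0000 vs cont=7.1509 → 7.1509 [wait]  node(2,2) S=156.2427 payoff=0.0000 vs cont=1.7237 → 1.7237 [wait]  ⇒ S*(2)=-
t_1: node(1,0) S=112.8676 payoff=5.2324 vs cont=12.6838 → 12.6838 [wait]  node(1,1) S=140.1919 payoff=0.0000 vs cont=4.2904 → 4.2904 [wait]  ⇒ S*(1)=-
t_0: node(0,0) S=125.7900 payoff=0.0000 vs cont=8.2437 → 8.2437 [wait]  ⇒ S*(0)=-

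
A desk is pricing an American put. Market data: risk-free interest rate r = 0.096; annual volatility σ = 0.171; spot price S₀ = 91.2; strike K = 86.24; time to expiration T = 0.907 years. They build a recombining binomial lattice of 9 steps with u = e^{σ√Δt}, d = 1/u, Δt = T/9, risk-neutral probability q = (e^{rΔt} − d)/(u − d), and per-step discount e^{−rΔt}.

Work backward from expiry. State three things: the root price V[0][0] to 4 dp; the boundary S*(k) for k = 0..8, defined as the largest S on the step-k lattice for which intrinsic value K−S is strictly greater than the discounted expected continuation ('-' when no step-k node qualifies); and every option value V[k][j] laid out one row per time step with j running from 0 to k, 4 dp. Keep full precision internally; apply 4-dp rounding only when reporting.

Δt=0.10078, u=1.05579, d=0.94716, q=0.57593, disc=e^(-rΔt)=0.99037
k=9 terminal: V=max(K-S,0) → 30.2882 23.8715 16.7189 8.7460 0.0000 0.0000 0.0000 0.0000 0.0000 0.0000
k=8: j=0 S=59.0731 intr=27.1669 cont=26.3365 V=27.1669[EX]; j=1 S=65.8478 intr=20.3922 cont=19.5619 V=20.3922[EX]; j=2 S=73.3994 intr=12.8406 cont=12.0103 V=12.8406[EX]; j=3 S=81.8170 intr=4.4230 cont=3.6732 V=4.4230[EX]; j=4 S=91.2000 intr=0.0000 cont=0.0000 V=0.0000[hold]; j=5 S=101.6590 intr=0.0000 cont=0.0000 V=0.0000[hold]; j=6 S=113.3176 intr=0.0000 cont=0.0000 V=0.0000[hold]; j=7 S=126.3131 intr=0.0000 cont=0.0000 V=0.0000[hold]; j=8 S=140.7990 intr=0.0000 cont=0.0000 V=0.0000[hold]  S*(8)=81.8170
k=7: j=0 S=62.3685 intr=23.8715 cont=23.0411 V=23.8715[EX]; j=1 S=69.5211 intr=16.7189 cont=15.8885 V=16.7189[EX]; j=2 S=77.4940 intr=8.7460 cont=7.9157 V=8.7460[EX]; j=3 S=86.3812 intr=0.0000 cont=1.8576 V=1.8576[hold]; j=4 S=96.2876 intr=0.0000 cont=0.0000 V=0.0000[hold]; j=5 S=107.3301 intr=0.0000 cont=0.0000 V=0.0000[hold]; j=6 S=119.6390 intr=0.0000 cont=0.0000 V=0.0000[hold]; j=7 S=133.3595 intr=0.0000 cont=0.0000 V=0.0000[hold]  S*(7)=77.4940
k=6: j=0 S=65.8478 intr=20.3922 cont=19.5619 V=20.3922[EX]; j=1 S=73.3994 intr=12.8406 cont=12.0103 V=12.8406[EX]; j=2 S=81.8170 intr=4.4230 cont=4.7327 V=4.7327[hold]; j=3 S=91.2000 intr=0.0000 cont=0.7802 V=0.7802[hold]; j=4 S=101.6590 intr=0.0000 cont=0.0000 V=0.0000[hold]; j=5 S=113.3176 intr=0.0000 cont=0.0000 V=0.0000[hold]; j=6 S=126.3131 intr=0.0000 cont=0.0000 V=0.0000[hold]  S*(6)=73.3994
k=5: j=0 S=69.5211 intr=16.7189 cont=15.8885 V=16.7189[EX]; j=1 S=77.4940 intr=8.7460 cont=8.0924 V=8.7460[EX]; j=2 S=86.3812 intr=0.0000 cont=2.4327 V=2.4327[hold]; j=3 S=96.2876 intr=0.0000 cont=0.3277 V=0.3277[hold]; j=4 S=107.3301 intr=0.0000 cont=0.0000 V=0.0000[hold]; j=5 S=119.6390 intr=0.0000 cont=0.0000 V=0.0000[hold]  S*(5)=77.4940
k=4: j=0 S=73.3994 intr=12.8406 cont=12.0103 V=12.8406[EX]; j=1 S=81.8170 intr=4.4230 cont=5.0608 V=5.0608[hold]; j=2 S=91.2000 intr=0.0000 cont=1.2086 V=1.2086[hold]; j=3 S=101.6590 intr=0.0000 cont=0.1376 V=0.1376[hold]; j=4 S=113.3176 intr=0.0000 cont=0.0000 V=0.0000[hold]  S*(4)=73.3994
k=3: j=0 S=77.4940 intr=8.7460 cont=8.2795 V=8.7460[EX]; j=1 S=86.3812 intr=0.0000 cont=2.8148 V=2.8148[hold]; j=2 S=96.2876 intr=0.0000 cont=0.5861 V=0.5861[hold]; j=3 S=107.3301 intr=0.0000 cont=0.0578 V=0.0578[hold]  S*(3)=77.4940
k=2: j=0 S=81.8170 intr=4.4230 cont=5.2787 V=5.2787[hold]; j=1 S=91.2000 intr=0.0000 cont=1.5165 V=1.5165[hold]; j=2 S=101.6590 intr=0.0000 cont=0.2791 V=0.2791[hold]  S*(2)=-
k=1: j=0 S=86.3812 intr=0.0000 cont=3.0820 V=3.0820[hold]; j=1 S=96.2876 intr=0.0000 cont=0.7961 V=0.7961[hold]  S*(1)=-
k=0: j=0 S=91.2000 intr=0.0000 cont=1.7485 V=1.7485[hold]  S*(0)=-

price = 1.7485
boundary = - - - 77.4940 73.3994 77.4940 73.3994 77.4940 81.8170
tree:
1.7485
3.0820 0.7961
5.2787 1.5165 0.2791
8.7460 2.8148 0.5861 0.0578
12.8406 5.0608 1.2086 0.1376 0.0000
16.7189 8.7460 2.4327 0.3277 0.0000 0.0000
20.3922 12.8406 4.7327 0.7802 0.0000 0.0000 0.0000
23.8715 16.7189 8.7460 1.8576 0.0000 0.0000 0.0000 0.0000
27.1669 20.3922 12.8406 4.4230 0.0000 0.0000 0.0000 0.0000 0.0000
30.2882 23.8715 16.7189 8.7460 0.0000 0.0000 0.0000 0.0000 0.0000 0.0000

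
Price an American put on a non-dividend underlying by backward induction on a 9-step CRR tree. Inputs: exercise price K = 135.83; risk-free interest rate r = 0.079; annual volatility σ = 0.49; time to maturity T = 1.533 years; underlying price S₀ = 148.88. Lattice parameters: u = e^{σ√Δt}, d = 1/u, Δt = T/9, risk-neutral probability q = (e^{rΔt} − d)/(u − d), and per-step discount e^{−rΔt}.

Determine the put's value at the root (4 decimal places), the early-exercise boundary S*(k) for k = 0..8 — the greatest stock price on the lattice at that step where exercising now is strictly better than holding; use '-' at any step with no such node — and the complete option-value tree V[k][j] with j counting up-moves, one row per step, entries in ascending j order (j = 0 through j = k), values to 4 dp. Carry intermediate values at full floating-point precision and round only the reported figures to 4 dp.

price = 21.8038
boundary = - - - 81.1622 66.3020 81.1622 66.3020 81.1622 99.3531
tree:
21.8038
30.4841 13.1198
41.4623 19.5828 6.5666
54.6678 28.4837 10.6002 2.4313
69.5280 40.1822 16.7549 4.3066 0.4912
81.6674 54.6678 25.7969 7.5418 0.9628 0.0000
91.5842 69.5280 38.4040 13.0197 1.8871 0.0000 0.0000
99.6853 81.6674 54.6678 22.0646 3.6987 0.0000 0.0000 0.0000
106.3032 91.5842 69.5280 36.4769 7.2495 0.0000 0.0000 0.0000 0.0000
111.7093 99.6853 81.6674 54.6678 14.2089 0.0000 0.0000 0.0000 0.0000 0.0000

params: Δt=0.17033 u=1.22413 d=0.81691 q=0.48288 e^(-rΔt)=0.98663
t_9 payoffs: 111.7093 99.6853 81.6674 54.6678 14.2089 0.0000 0.0000 0.0000 0.0000 0.0000
t_8: node(8,0) S=29.5268 payoff=106.3032 vs cont=104.4876 → 106.3032 [stop]  node(8,1) S=44.2458 payoff=91.5842 vs cont=89.7687 → 91.5842 [stop]  node(8,2) S=66.3020 payoff=69.5280 vs cont=67.7125 → 69.5280 [stop]  node(8,3) S=99.3531 payoff=36.4769 vs cont=34.6614 → 36.4769 [stop]  node(8,4) S=148.8800 payoff=0.0000 vs cont=7.2495 → 7.2495 [wait]  node(8,5) S=223.0957 payoff=0.0000 vs cont=0.0000 → 0.0000 [wait]  node(8,6) S=334.3075 payoff=0.0000 vs cont=0.0000 → 0.0000 [wait]  node(8,7) S=500.9576 payoff=0.0000 vs cont=0.0000 → 0.0000 [wait]  node(8,8) S=750.6818 payoff=0.0000 vs cont=0.0000 → 0.0000 [wait]  ⇒ S*(8)=99.3531
t_7: node(7,0) S=36.1447 payoff=99.6853 vs cont=97.8698 → 99.6853 [stop]  node(7,1) S=54.1626 payoff=81.6674 vs cont=79.8519 → 81.6674 [stop]  node(7,2) S=81.1622 payoff=54.6678 vs cont=52.8522 → 54.6678 [stop]  node(7,3) S=121.6211 payoff=14.2089 vs cont=22.0646 → 22.0646 [wait]  node(7,4) S=182.2484 payoff=0.0000 vs cont=3.6987 → 3.6987 [wait]  node(7,5) S=273.0981 payoff=0.0000 vs cont=0.0000 → 0.0000 [wait]  node(7,6) S=409.2357 payoff=0.0000 vs cont=0.0000 → 0.0000 [wait]  node(7,7) S=613.2371 payoff=0.0000 vs cont=0.0000 → 0.0000 [wait]  ⇒ S*(7)=81.1622
t_6: node(6,0) S=44.2458 payoff=91.5842 vs cont=89.7687 → 91.5842 [stop]  node(6,1) S=66.3020 payoff=69.5280 vs cont=67.7125 → 69.5280 [stop]  node(6,2) S=99.3531 payoff=36.4769 vs cont=38.4040 → 38.4040 [wait]  node(6,3) S=148.8800 payoff=0.0000 vs cont=13.0197 → 13.0197 [wait]  node(6,4) S=223.0957 payoff=0.0000 vs cont=1.8871 → 1.8871 [wait]  node(6,5) S=334.3075 payoff=0.0000 vs cont=0.0000 → 0.0000 [wait]  node(6,6) S=500.9576 payoff=0.0000 vs cont=0.0000 → 0.0000 [wait]  ⇒ S*(6)=66.3020
t_5: node(5,0) S=54.1626 payoff=81.6674 vs cont=79.8519 → 81.6674 [stop]  node(5,1) S=81.1622 payoff=54.6678 vs cont=53.7704 → 54.6678 [stop]  node(5,2) S=121.6211 payoff=14.2089 vs cont=25.7969 → 25.7969 [wait]  node(5,3) S=182.2484 payoff=0.0000 vs cont=7.5418 → 7.5418 [wait]  node(5,4) S=273.0981 payoff=0.0000 vs cont=0.9628 → 0.9628 [wait]  node(5,5) S=409.2357 payoff=0.0000 vs cont=0.0000 → 0.0000 [wait]  ⇒ S*(5)=81.1622
t_4: node(4,0) S=66.3020 payoff=69.5280 vs cont=67.7125 → 69.5280 [stop]  node(4,1) S=99.3531 payoff=36.4769 vs cont=40.1822 → 40.1822 [wait]  node(4,2) S=148.8800 payoff=0.0000 vs cont=16.7549 → 16.7549 [wait]  node(4,3) S=223.0957 payoff=0.0000 vs cont=4.3066 → 4.3066 [wait]  node(4,4) S=334.3075 payoff=0.0000 vs cont=0.4912 → 0.4912 [wait]  ⇒ S*(4)=66.3020
t_3: node(3,0) S=81.1622 payoff=54.6678 vs cont=54.6175 → 54.6678 [stop]  node(3,1) S=121.6211 payoff=14.2089 vs cont=28.4837 → 28.4837 [wait]  node(3,2) S=182.2484 payoff=0.0000 vs cont=10.6002 → 10.6002 [wait]  node(3,3) S=273.0981 payoff=0.0000 vs cont=2.4313 → 2.4313 [wait]  ⇒ S*(3)=81.1622
t_2: node(2,0) S=99.3531 payoff=36.4769 vs cont=41.4623 → 41.4623 [wait]  node(2,1) S=148.8800 payoff=0.0000 vs cont=19.5828 → 19.5828 [wait]  node(2,2) S=223.0957 payoff=0.0000 vs cont=6.5666 → 6.5666 [wait]  ⇒ S*(2)=-
t_1: node(1,0) S=121.6211 payoff=14.2089 vs cont=30.4841 → 30.4841 [wait]  node(1,1) S=182.2484 payoff=0.0000 vs cont=13.1198 → 13.1198 [wait]  ⇒ S*(1)=-
t_0: node(0,0) S=148.8800 payoff=0.0000 vs cont=21.8038 → 21.8038 [wait]  ⇒ S*(0)=-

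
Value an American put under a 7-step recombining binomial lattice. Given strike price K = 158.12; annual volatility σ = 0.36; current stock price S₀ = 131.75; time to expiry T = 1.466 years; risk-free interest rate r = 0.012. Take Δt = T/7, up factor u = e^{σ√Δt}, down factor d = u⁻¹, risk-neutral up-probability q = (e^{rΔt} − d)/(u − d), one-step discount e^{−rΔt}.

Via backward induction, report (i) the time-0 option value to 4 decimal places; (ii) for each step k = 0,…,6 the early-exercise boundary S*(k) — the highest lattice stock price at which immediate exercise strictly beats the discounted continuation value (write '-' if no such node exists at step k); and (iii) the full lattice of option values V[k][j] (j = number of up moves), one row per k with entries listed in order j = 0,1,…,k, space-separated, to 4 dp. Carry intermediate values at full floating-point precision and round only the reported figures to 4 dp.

Δt=0.20943  u=1.17910  d=0.84811  q=0.46651  discount=0.99749
step 7 (expiry): payoffs max(K−S,0) = 116.5379 100.3098 77.7483 46.3819 2.7741 0.0000 0.0000 0.0000
step 6: (k=6,j=0): S=49.0293, (K−S)⁺=109.0907, hold=108.6939 ⇒ V=109.0907 exercise | (k=6,j=1): S=68.1638, (K−S)⁺=89.9562, hold=89.5593 ⇒ V=89.9562 exercise | (k=6,j=2): S=94.7659, (K−S)⁺=63.3541, hold=62.9572 ⇒ V=63.3541 exercise | (k=6,j=3): S=131.7500, (K−S)⁺=26.3700, hold=25.9731 ⇒ V=26.3700 exercise | (k=6,j=4): S=183.1678, (K−S)⁺=0.0000, hold=1.4762 ⇒ V=1.4762 continue | (k=6,j=5): S=254.6522, (K−S)⁺=0.0000, hold=0.0000 ⇒ V=0.0000 continue | (k=6,j=6): S=354.0347, (K−S)⁺=0.0000, hold=0.0000 ⇒ V=0.0000 continue  boundary S*=131.7500
step 5: (k=5,j=0): S=57.8102, (K−S)⁺=100.3098, hold=99.9129 ⇒ V=100.3098 exercise | (k=5,j=1): S=80.3717, (K−S)⁺=77.7483, hold=77.3514 ⇒ V=77.7483 exercise | (k=5,j=2): S=111.7381, (K−S)⁺=46.3819, hold=45.9850 ⇒ V=46.3819 exercise | (k=5,j=3): S=155.3459, (K−S)⁺=2.7741, hold=14.7198 ⇒ V=14.7198 continue | (k=5,j=4): S=215.9724, (K−S)⁺=0.0000, hold=0.7856 ⇒ V=0.7856 continue | (k=5,j=5): S=300.2594, (K−S)⁺=0.0000, hold=0.0000 ⇒ V=0.0000 continue  boundary S*=111.7381
step 4: (k=4,j=0): S=68.1638, (K−S)⁺=89.9562, hold=89.5593 ⇒ V=89.9562 exercise | (k=4,j=1): S=94.7659, (K−S)⁺=63.3541, hold=62.9572 ⇒ V=63.3541 exercise | (k=4,j=2): S=131.7500, (K−S)⁺=26.3700, hold=31.5319 ⇒ V=31.5319 continue | (k=4,j=3): S=183.1678, (K−S)⁺=0.0000, hold=8.1988 ⇒ V=8.1988 continue | (k=4,j=4): S=254.6522, (K−S)⁺=0.0000, hold=0.4181 ⇒ V=0.4181 continue  boundary S*=94.7659
step 3: (k=3,j=0): S=80.3717, (K−S)⁺=77.7483, hold=77.3514 ⇒ V=77.7483 exercise | (k=3,j=1): S=111.7381, (K−S)⁺=46.3819, hold=48.3870 ⇒ V=48.3870 continue | (k=3,j=2): S=155.3459, (K−S)⁺=2.7741, hold=20.5950 ⇒ V=20.5950 continue | (k=3,j=3): S=215.9724, (K−S)⁺=0.0000, hold=4.5575 ⇒ V=4.5575 continue  boundary S*=80.3717
step 2: (k=2,j=0): S=94.7659, (K−S)⁺=63.3541, hold=63.8903 ⇒ V=63.8903 continue | (k=2,j=1): S=131.7500, (K−S)⁺=26.3700, hold=35.3329 ⇒ V=35.3329 continue | (k=2,j=2): S=183.1678, (K−S)⁺=0.0000, hold=13.0805 ⇒ V=13.0805 continue  boundary S*=-
step 1: (k=1,j=0): S=111.7381, (K−S)⁺=46.3819, hold=50.4411 ⇒ V=50.4411 continue | (k=1,j=1): S=155.3459, (K−S)⁺=2.7741, hold=24.8893 ⇒ V=24.8893 continue  boundary S*=-
step 0: (k=0,j=0): S=131.7500, (K−S)⁺=26.3700, hold=38.4243 ⇒ V=38.4243 continue  boundary S*=-

price = 38.4243
boundary = - - - 80.3717 94.7659 111.7381 131.7500
tree:
38.4243
50.4411 24.8893
63.8903 35.3329 13.0805
77.7483 48.3870 20.5950 4.5575
89.9562 63.3541 31.5319 8.1988 0.4181
100.3098 77.7483 46.3819 14.7198 0.7856 0.0000
109.0907 89.9562 63.3541 26.3700 1.4762 0.0000 0.0000
116.5379 100.3098 77.7483 46.3819 2.7741 0.0000 0.0000 0.0000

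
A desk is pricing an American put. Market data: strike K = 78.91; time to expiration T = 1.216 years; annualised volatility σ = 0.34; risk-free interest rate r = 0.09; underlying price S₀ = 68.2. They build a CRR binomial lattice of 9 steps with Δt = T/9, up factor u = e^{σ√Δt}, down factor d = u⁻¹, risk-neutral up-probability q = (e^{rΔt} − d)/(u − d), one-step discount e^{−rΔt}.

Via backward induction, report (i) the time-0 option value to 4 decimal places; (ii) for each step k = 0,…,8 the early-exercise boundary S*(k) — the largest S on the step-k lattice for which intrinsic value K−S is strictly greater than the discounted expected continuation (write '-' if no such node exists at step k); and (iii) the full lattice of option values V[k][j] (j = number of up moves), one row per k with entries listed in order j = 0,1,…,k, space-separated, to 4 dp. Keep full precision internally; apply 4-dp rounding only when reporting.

Δt=0.13511, u=1.13312, d=0.88252, q=0.51762, disc=e^(-rΔt)=0.98791
k=9 terminal: V=max(K-S,0) → 56.7638 50.4751 42.4007 32.0334 18.7222 1.6312 0.0000 0.0000 0.0000 0.0000
k=8: j=0 S=25.0943 intr=53.8157 cont=52.8619 V=53.8157[EX]; j=1 S=32.2202 intr=46.6898 cont=45.7361 V=46.6898[EX]; j=2 S=41.3695 intr=37.5405 cont=36.5868 V=37.5405[EX]; j=3 S=53.1168 intr=25.7932 cont=24.8394 V=25.7932[EX]; j=4 S=68.2000 intr=10.7100 cont=9.7563 V=10.7100[EX]; j=5 S=87.5662 intr=0.0000 cont=0.7773 V=0.7773[hold]; j=6 S=112.4317 intr=0.0000 cont=0.0000 V=0.0000[hold]; j=7 S=144.3581 intr=0.0000 cont=0.0000 V=0.0000[hold]; j=8 S=185.3503 intr=0.0000 cont=0.0000 V=0.0000[hold]  S*(8)=68.2000
k=7: j=0 S=28.4349 intr=50.4751 cont=49.5214 V=50.4751[EX]; j=1 S=36.5093 intr=42.4007 cont=41.4469 V=42.4007[EX]; j=2 S=46.8766 intr=32.0334 cont=31.0797 V=32.0334[EX]; j=3 S=60.1878 intr=18.7222 cont=17.7685 V=18.7222[EX]; j=4 S=77.2788 intr=1.6312 cont=5.5014 V=5.5014[hold]; j=5 S=99.2231 intr=0.0000 cont=0.3704 V=0.3704[hold]; j=6 S=127.3987 intr=0.0000 cont=0.0000 V=0.0000[hold]; j=7 S=163.5751 intr=0.0000 cont=0.0000 V=0.0000[hold]  S*(7)=60.1878
k=6: j=0 S=32.2202 intr=46.6898 cont=45.7361 V=46.6898[EX]; j=1 S=41.3695 intr=37.5405 cont=36.5868 V=37.5405[EX]; j=2 S=53.1168 intr=25.7932 cont=24.8394 V=25.7932[EX]; j=3 S=68.2000 intr=10.7100 cont=11.7353 V=11.7353[hold]; j=4 S=87.5662 intr=0.0000 cont=2.8111 V=2.8111[hold]; j=5 S=112.4317 intr=0.0000 cont=0.1765 V=0.1765[hold]; j=6 S=144.3581 intr=0.0000 cont=0.0000 V=0.0000[hold]  S*(6)=53.1168
k=5: j=0 S=36.5093 intr=42.4007 cont=41.4469 V=42.4007[EX]; j=1 S=46.8766 intr=32.0334 cont=31.0797 V=32.0334[EX]; j=2 S=60.1878 intr=18.7222 cont=18.2928 V=18.7222[EX]; j=3 S=77.2788 intr=1.6312 cont=7.0300 V=7.0300[hold]; j=4 S=99.2231 intr=0.0000 cont=1.4299 V=1.4299[hold]; j=5 S=127.3987 intr=0.0000 cont=0.0841 V=0.0841[hold]  S*(5)=60.1878
k=4: j=0 S=41.3695 intr=37.5405 cont=36.5868 V=37.5405[EX]; j=1 S=53.1168 intr=25.7932 cont=24.8394 V=25.7932[EX]; j=2 S=68.2000 intr=10.7100 cont=12.5170 V=12.5170[hold]; j=3 S=87.5662 intr=0.0000 cont=4.0814 V=4.0814[hold]; j=4 S=112.4317 intr=0.0000 cont=0.7245 V=0.7245[hold]  S*(4)=53.1168
k=3: j=0 S=46.8766 intr=32.0334 cont=31.0797 V=32.0334[EX]; j=1 S=60.1878 intr=18.7222 cont=18.6925 V=18.7222[EX]; j=2 S=77.2788 intr=1.6312 cont=8.0521 V=8.0521[hold]; j=3 S=99.2231 intr=0.0000 cont=2.3155 V=2.3155[hold]  S*(3)=60.1878
k=2: j=0 S=53.1168 intr=25.7932 cont=24.8394 V=25.7932[EX]; j=1 S=68.2000 intr=10.7100 cont=13.0397 V=13.0397[hold]; j=2 S=87.5662 intr=0.0000 cont=5.0213 V=5.0213[hold]  S*(2)=53.1168
k=1: j=0 S=60.1878 intr=18.7222 cont=18.9598 V=18.9598[hold]; j=1 S=77.2788 intr=1.6312 cont=8.7818 V=8.7818[hold]  S*(1)=-
k=0: j=0 S=68.2000 intr=10.7100 cont=13.5260 V=13.5260[hold]  S*(0)=-

price = 13.5260
boundary = - - 53.1168 60.1878 53.1168 60.1878 53.1168 60.1878 68.2000
tree:
13.5260
18.9598 8.7818
25.7932 13.0397 5.0213
32.0334 18.7222 8.0521 2.3155
37.5405 25.7932 12.5170 4.0814 0.7245
42.4007 32.0334 18.7222 7.0300 1.4299 0.0841
46.6898 37.5405 25.7932 11.7353 2.8111 0.1765 0.0000
50.4751 42.4007 32.0334 18.7222 5.5014 0.3704 0.0000 0.0000
53.8157 46.6898 37.5405 25.7932 10.7100 0.7773 0.0000 0.0000 0.0000
56.7638 50.4751 42.4007 32.0334 18.7222 1.6312 0.0000 0.0000 0.0000 0.0000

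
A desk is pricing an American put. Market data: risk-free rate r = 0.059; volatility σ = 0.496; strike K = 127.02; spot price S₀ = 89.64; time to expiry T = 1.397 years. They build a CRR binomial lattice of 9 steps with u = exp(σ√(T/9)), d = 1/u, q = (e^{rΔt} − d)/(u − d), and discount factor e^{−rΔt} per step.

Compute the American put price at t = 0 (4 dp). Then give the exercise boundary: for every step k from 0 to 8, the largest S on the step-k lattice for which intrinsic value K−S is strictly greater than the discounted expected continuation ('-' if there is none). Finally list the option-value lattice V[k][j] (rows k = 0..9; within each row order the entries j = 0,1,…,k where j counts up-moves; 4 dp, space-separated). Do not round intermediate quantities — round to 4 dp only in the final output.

price = 43.1691
boundary = - - 60.6410 49.8768 60.6410 73.7283 60.6410 73.7283 89.6400
tree:
43.1691
54.2553 31.7376
66.3790 41.8903 21.1174
77.1432 53.6191 29.7228 12.0038
85.9967 66.3790 40.5377 18.3308 5.2348
93.2786 77.1432 53.2917 27.2095 8.8606 1.3239
99.2680 85.9967 66.3790 38.9681 14.7243 2.5434 0.0000
104.1941 93.2786 77.1432 53.2917 23.8724 4.8862 0.0000 0.0000
108.2459 99.2680 85.9967 66.3790 37.3800 9.3872 0.0000 0.0000 0.0000
111.5784 104.1941 93.2786 77.1432 53.2917 18.0343 0.0000 0.0000 0.0000 0.0000

params: Δt=0.15522 u=1.21582 d=0.82249 q=0.47469 e^(-rΔt)=0.99088
t_9 payoffs: 111.5784 104.1941 93.2786 77.1432 53.2917 18.0343 0.0000 0.0000 0.0000 0.0000
t_8: node(8,0) S=18.7741 payoff=108.2459 vs cont=107.0879 → 108.2459 [stop]  node(8,1) S=27.7520 payoff=99.2680 vs cont=98.1100 → 99.2680 [stop]  node(8,2) S=41.0233 payoff=85.9967 vs cont=84.8387 → 85.9967 [stop]  node(8,3) S=60.6410 payoff=66.3790 vs cont=65.2211 → 66.3790 [stop]  node(8,4) S=89.6400 payoff=37.3800 vs cont=36.2220 → 37.3800 [stop]  node(8,5) S=132.5066 payoff=0.0000 vs cont=9.3872 → 9.3872 [wait]  node(8,6) S=195.8723 payoff=0.0000 vs cont=0.0000 → 0.0000 [wait]  node(8,7) S=289.5400 payoff=0.0000 vs cont=0.0000 → 0.0000 [wait]  node(8,8) S=428.0005 payoff=0.0000 vs cont=0.0000 → 0.0000 [wait]  ⇒ S*(8)=89.6400
t_7: node(7,0) S=22.8259 payoff=104.1941 vs cont=103.0362 → 104.1941 [stop]  node(7,1) S=33.7414 payoff=93.2786 vs cont=92.1207 → 93.2786 [stop]  node(7,2) S=49.8768 payoff=77.1432 vs cont=75.9853 → 77.1432 [stop]  node(7,3) S=73.7283 payoff=53.2917 vs cont=52.1338 → 53.2917 [stop]  node(7,4) S=108.9857 payoff=18.0343 vs cont=23.8724 → 23.8724 [wait]  node(7,5) S=161.1036 payoff=0.0000 vs cont=4.8862 → 4.8862 [wait]  node(7,6) S=238.1447 payoff=0.0000 vs cont=0.0000 → 0.0000 [wait]  node(7,7) S=352.0274 payoff=0.0000 vs cont=0.0000 → 0.0000 [wait]  ⇒ S*(7)=73.7283
t_6: node(6,0) S=27.7520 payoff=99.2680 vs cont=98.1100 → 99.2680 [stop]  node(6,1) S=41.0233 payoff=85.9967 vs cont=84.8387 → 85.9967 [stop]  node(6,2) S=60.6410 payoff=66.3790 vs cont=65.2211 → 66.3790 [stop]  node(6,3) S=89.6400 payoff=37.3800 vs cont=38.9681 → 38.9681 [wait]  node(6,4) S=132.5066 payoff=0.0000 vs cont=14.7243 → 14.7243 [wait]  node(6,5) S=195.8723 payoff=0.0000 vs cont=2.5434 → 2.5434 [wait]  node(6,6) S=289.5400 payoff=0.0000 vs cont=0.0000 → 0.0000 [wait]  ⇒ S*(6)=60.6410
t_5: node(5,0) S=33.7414 payoff=93.2786 vs cont=92.1207 → 93.2786 [stop]  node(5,1) S=49.8768 payoff=77.1432 vs cont=75.9853 → 77.1432 [stop]  node(5,2) S=73.7283 payoff=53.2917 vs cont=52.8808 → 53.2917 [stop]  node(5,3) S=108.9857 payoff=18.0343 vs cont=27.2095 → 27.2095 [wait]  node(5,4) S=161.1036 payoff=0.0000 vs cont=8.8606 → 8.8606 [wait]  node(5,5) S=238.1447 payoff=0.0000 vs cont=1.3239 → 1.3239 [wait]  ⇒ S*(5)=73.7283
t_4: node(4,0) S=41.0233 payoff=85.9967 vs cont=84.8387 → 85.9967 [stop]  node(4,1) S=60.6410 payoff=66.3790 vs cont=65.2211 → 66.3790 [stop]  node(4,2) S=89.6400 payoff=37.3800 vs cont=40.5377 → 40.5377 [wait]  node(4,3) S=132.5066 payoff=0.0000 vs cont=18.3308 → 18.3308 [wait]  node(4,4) S=195.8723 payoff=0.0000 vs cont=5.2348 → 5.2348 [wait]  ⇒ S*(4)=60.6410
t_3: node(3,0) S=49.8768 payoff=77.1432 vs cont=75.9853 → 77.1432 [stop]  node(3,1) S=73.7283 payoff=53.2917 vs cont=53.6191 → 53.6191 [wait]  node(3,2) S=108.9857 payoff=18.0343 vs cont=29.7228 → 29.7228 [wait]  node(3,3) S=161.1036 payoff=0.0000 vs cont=12.0038 → 12.0038 [wait]  ⇒ S*(3)=49.8768
t_2: node(2,0) S=60.6410 payoff=66.3790 vs cont=65.3750 → 66.3790 [stop]  node(2,1) S=89.6400 payoff=37.3800 vs cont=41.8903 → 41.8903 [wait]  node(2,2) S=132.5066 payoff=0.0000 vs cont=21.1174 → 21.1174 [wait]  ⇒ S*(2)=60.6410
t_1: node(1,0) S=73.7283 payoff=53.2917 vs cont=54.2553 → 54.2553 [wait]  node(1,1) S=108.9857 payoff=18.0343 vs cont=31.7376 → 31.7376 [wait]  ⇒ S*(1)=-
t_0: node(0,0) S=89.6400 payoff=37.3800 vs cont=43.1691 → 43.1691 [wait]  ⇒ S*(0)=-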